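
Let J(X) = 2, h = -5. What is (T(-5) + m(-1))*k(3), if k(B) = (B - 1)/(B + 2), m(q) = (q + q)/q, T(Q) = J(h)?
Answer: 8/5 ≈ 1.6000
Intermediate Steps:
T(Q) = 2
m(q) = 2 (m(q) = (2*q)/q = 2)
k(B) = (-1 + B)/(2 + B)
(T(-5) + m(-1))*k(3) = (2 + 2)*((-1 + 3)/(2 + 3)) = 4*(2/5) = 8/5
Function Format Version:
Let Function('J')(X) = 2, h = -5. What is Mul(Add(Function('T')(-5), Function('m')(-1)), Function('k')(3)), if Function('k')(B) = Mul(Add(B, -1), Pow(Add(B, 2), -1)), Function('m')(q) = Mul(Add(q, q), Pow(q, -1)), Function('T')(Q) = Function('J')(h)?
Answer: Rational(8, 5) ≈ 1.6000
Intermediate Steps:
Function('T')(Q) = 2
Function('m')(q) = 2 (Function('m')(q) = Mul(Mul(2, q), Pow(q, -1)) = 2)
Function('k')(B) = Mul(Pow(Add(2, B), -1), Add(-1, B)) (Function('k')(B) = Mul(Add(-1, B), Pow(Add(2, B), -1)) = Mul(Pow(Add(2, B), -1), Add(-1, B)))
Mul(Add(Function('T')(-5), Function('m')(-1)), Function('k')(3)) = Mul(Add(2, 2), Mul(Pow(Add(2, 3), -1), Add(-1, 3))) = Mul(4, Mul(Pow(5, -1), 2)) = Mul(4, Mul(Rational(1, 5), 2)) = Mul(4, Rational(2, 5)) = Rational(8, 5)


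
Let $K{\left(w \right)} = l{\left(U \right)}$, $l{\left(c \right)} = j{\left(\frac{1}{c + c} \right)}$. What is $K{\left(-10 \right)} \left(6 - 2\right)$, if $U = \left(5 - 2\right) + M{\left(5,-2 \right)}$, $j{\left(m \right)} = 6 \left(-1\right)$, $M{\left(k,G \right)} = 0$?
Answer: $-24$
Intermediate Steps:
$j{\left(m \right)} = -6$
$U = 3$ ($U = \left(5 - 2\right) + 0 = 3 + 0 = 3$)
$l{\left(c \right)} = -6$
$K{\left(w \right)} = -6$
$K{\left(-10 \right)} \left(6 - 2\right) = - 6 \left(6 - 2\right) = \left(-6\right) 4 = -24$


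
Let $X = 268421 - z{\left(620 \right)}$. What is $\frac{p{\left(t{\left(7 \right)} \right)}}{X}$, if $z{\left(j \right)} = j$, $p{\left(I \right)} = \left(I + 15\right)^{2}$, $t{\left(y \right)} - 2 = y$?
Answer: $\frac{192}{89267} \approx 0.0021509$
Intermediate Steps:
$t{\left(y \right)} = 2 + y$
$p{\left(I \right)} = \left(15 + I\right)^{2}$
$X = 267801$ ($X = 268421 - 620 = 267801$)
$\frac{p{\left(t{\left(7 \right)} \right)}}{X} = \frac{\left(15 + \left(2 + 7\right)\right)^{2}}{267801} = \left(15 + 9\right)^{2} \cdot \frac{1}{267801} = 24^{2} \cdot \frac{1}{267801} = 576 \cdot \frac{1}{267801} = \frac{192}{89267}$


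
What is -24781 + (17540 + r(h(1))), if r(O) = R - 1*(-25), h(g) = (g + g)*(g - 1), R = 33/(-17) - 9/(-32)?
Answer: -3926407/544 ≈ -7217.7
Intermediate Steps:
R = -903/544 (R = 33*(-1/17) - 9*(-1/32) = -33/17 + 9/32 = -903/544 ≈ -1.6599)
h(g) = 2*g*(-1 + g) (h(g) = (2*g)*(-1 + g) = 2*g*(-1 + g))
r(O) = 12697/544 (r(O) = -903/544 - 1*(-25) = -903/544 + 25 = 12697/544)
-24781 + (17540 + r(h(1))) = -24781 + (17540 + 12697/544) = -24781 + 9554457/544 = -3926407/544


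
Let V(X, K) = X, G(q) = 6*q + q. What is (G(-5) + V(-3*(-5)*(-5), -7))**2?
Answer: 12100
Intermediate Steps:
G(q) = 7*q
(G(-5) + V(-3*(-5)*(-5), -7))**2 = (7*(-5) - 3*(-5)*(-5))**2 = (-35 + 15*(-5))**2 = (-35 - 75)**2 = (-110)**2 = 12100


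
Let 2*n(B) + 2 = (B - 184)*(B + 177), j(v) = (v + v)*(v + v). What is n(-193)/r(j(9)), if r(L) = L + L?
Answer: 335/72 ≈ 4.6528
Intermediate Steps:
j(v) = 4*v² (j(v) = (2*v)*(2*v) = 4*v²)
r(L) = 2*L
n(B) = -1 + (-184 + B)*(177 + B)/2 (n(B) = -1 + ((B - 184)*(B + 177))/2 = -1 + ((-184 + B)*(177 + B))/2 = -1 + (-184 + B)*(177 + B)/2)
n(-193)/r(j(9)) = (-16285 + (½)*(-193)² - 7/2*(-193))/((2*(4*9²))) = (-16285 + (½)*37249 + 1351/2)/((2*(4*81))) = (-16285 + 37249/2 + 1351/2)/((2*324)) = 3015/648 = 3015*(1/648) = 335/72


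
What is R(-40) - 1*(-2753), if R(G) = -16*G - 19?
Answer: 3374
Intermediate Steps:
R(G) = -19 - 16*G
R(-40) - 1*(-2753) = (-19 - 16*(-40)) - 1*(-2753) = (-19 + 640) + 2753 = 621 + 2753 = 3374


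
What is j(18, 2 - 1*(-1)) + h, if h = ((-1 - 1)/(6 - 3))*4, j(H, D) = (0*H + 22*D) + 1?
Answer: 193/3 ≈ 64.333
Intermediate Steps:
j(H, D) = 1 + 22*D (j(H, D) = (0 + 22*D) + 1 = 22*D + 1 = 1 + 22*D)
h = -8/3 (h = -2/3*4 = -8/3 ≈ -2.6667)
j(18, 2 - 1*(-1)) + h = (1 + 22*(2 - 1*(-1))) - 8/3 = (1 + 22*(2 + 1)) - 8/3 = (1 + 22*3) - 8/3 = (1 + 66) - 8/3 = 67 - 8/3 = 193/3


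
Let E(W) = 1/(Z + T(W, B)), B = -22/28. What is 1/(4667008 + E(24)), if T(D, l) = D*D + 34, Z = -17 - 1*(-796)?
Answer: 1389/6482474113 ≈ 2.1427e-7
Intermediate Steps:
Z = 779 (Z = -17 + 796 = 779)
B = -11/14 (B = -22*1/28 = -11/14 ≈ -0.78571)
T(D, l) = 34 + D² (T(D, l) = D² + 34 = 34 + D²)
E(W) = 1/(813 + W²) (E(W) = 1/(779 + (34 + W²)) = 1/(813 + W²))
1/(4667008 + E(24)) = 1/(4667008 + 1/(813 + 24²)) = 1/(4667008 + 1/(813 + 576)) = 1/(4667008 + 1/1389) = 1/(6482474113/1389) = 1389/6482474113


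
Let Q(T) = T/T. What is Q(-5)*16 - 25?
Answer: -9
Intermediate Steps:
Q(T) = 1
Q(-5)*16 - 25 = 1*16 - 25 = 16 - 25 = -9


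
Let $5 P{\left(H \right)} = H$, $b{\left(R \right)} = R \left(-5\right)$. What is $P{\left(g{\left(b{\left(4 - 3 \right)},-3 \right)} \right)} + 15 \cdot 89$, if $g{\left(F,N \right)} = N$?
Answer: $\frac{6672}{5} \approx 1334.4$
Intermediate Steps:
$b{\left(R \right)} = - 5 R$
$P{\left(H \right)} = \frac{H}{5}$
$P{\left(g{\left(b{\left(4 - 3 \right)},-3 \right)} \right)} + 15 \cdot 89 = \frac{1}{5} \left(-3\right) + 15 \cdot 89 = - \frac{3}{5} + 1335 = \frac{6672}{5}$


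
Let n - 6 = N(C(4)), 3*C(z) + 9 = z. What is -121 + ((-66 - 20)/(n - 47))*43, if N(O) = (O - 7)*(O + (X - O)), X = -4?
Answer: 8795/19 ≈ 462.89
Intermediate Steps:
C(z) = -3 + z/3
N(O) = 28 - 4*O (N(O) = (O - 7)*(O + (-4 - O)) = (-7 + O)*(-4) = 28 - 4*O)
n = 122/3 (n = 6 + (28 - 4*(-3 + (⅓)*4)) = 6 + (28 - 4*(-3 + 4/3)) = 6 + (28 - 4*(-5/3)) = 6 + (28 + 20/3) = 6 + 104/3 = 122/3 ≈ 40.667)
-121 + ((-66 - 20)/(n - 47))*43 = -121 + ((-66 - 20)/(122/3 - 47))*43 = -121 - 86/(-19/3)*43 = -121 - 86*(-3/19)*43 = -121 + (258/19)*43 = -121 + 11094/19 = 8795/19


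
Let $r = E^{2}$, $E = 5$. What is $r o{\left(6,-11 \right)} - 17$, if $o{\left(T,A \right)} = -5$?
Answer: $-142$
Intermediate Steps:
$r = 25$ ($r = 5^{2} = 25$)
$r o{\left(6,-11 \right)} - 17 = 25 \left(-5\right) - 17 = -125 - 17 = -142$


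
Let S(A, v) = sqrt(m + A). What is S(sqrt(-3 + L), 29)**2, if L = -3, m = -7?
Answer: -7 + I*sqrt(6) ≈ -7.0 + 2.4495*I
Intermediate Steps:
S(A, v) = sqrt(-7 + A)
S(sqrt(-3 + L), 29)**2 = (sqrt(-7 + sqrt(-3 - 3)))**2 = (sqrt(-7 + sqrt(-6)))**2 = (sqrt(-7 + I*sqrt(6)))**2 = -7 + I*sqrt(6)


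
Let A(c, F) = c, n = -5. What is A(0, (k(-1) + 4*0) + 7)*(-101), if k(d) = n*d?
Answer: 0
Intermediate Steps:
k(d) = -5*d
A(0, (k(-1) + 4*0) + 7)*(-101) = 0*(-101) = 0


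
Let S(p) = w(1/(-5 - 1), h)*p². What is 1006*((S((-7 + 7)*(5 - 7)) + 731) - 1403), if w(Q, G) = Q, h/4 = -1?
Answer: -676032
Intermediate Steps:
h = -4 (h = 4*(-1) = -4)
S(p) = -p²/6 (S(p) = p²/(-5 - 1) = p²/(-6) = -p²/6)
1006*((S((-7 + 7)*(5 - 7)) + 731) - 1403) = 1006*((-(-7 + 7)²*(5 - 7)²/6 + 731) - 1403) = 1006*((-(0*(-2))²/6 + 731) - 1403) = 1006*((-⅙*0² + 731) - 1403) = 1006*((-⅙*0 + 731) - 1403) = 1006*((0 + 731) - 1403) = 1006*(731 - 1403) = 1006*(-672) = -676032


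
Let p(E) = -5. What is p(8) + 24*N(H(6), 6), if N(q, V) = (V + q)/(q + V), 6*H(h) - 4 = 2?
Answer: 19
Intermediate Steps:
H(h) = 1 (H(h) = ⅔ + (⅙)*2 = ⅔ + ⅓ = 1)
N(q, V) = 1 (N(q, V) = (V + q)/(V + q) = 1)
p(8) + 24*N(H(6), 6) = -5 + 24*1 = -5 + 24 = 19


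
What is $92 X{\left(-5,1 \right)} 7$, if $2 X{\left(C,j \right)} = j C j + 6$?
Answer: $322$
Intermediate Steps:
$X{\left(C,j \right)} = 3 + \frac{C j^{2}}{2}$ ($X{\left(C,j \right)} = \frac{j C j + 6}{2} = \frac{C j j + 6}{2} = \frac{C j^{2} + 6}{2} = \frac{6 + C j^{2}}{2} = 3 + \frac{C j^{2}}{2}$)
$92 X{\left(-5,1 \right)} 7 = 92 \left(3 + \frac{1}{2} \left(-5\right) 1^{2}\right) 7 = 92 \left(3 + \frac{1}{2} \left(-5\right) 1\right) 7 = 92 \left(3 - \frac{5}{2}\right) 7 = 92 \cdot \frac{1}{2} \cdot 7 = 46 \cdot 7 = 322$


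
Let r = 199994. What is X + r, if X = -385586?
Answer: -185592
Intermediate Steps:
X + r = -385586 + 199994 = -185592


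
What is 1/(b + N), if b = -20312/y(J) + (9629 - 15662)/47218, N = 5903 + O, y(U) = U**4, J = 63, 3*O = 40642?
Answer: 743823312498/14467515372484537 ≈ 5.1413e-5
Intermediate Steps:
O = 40642/3 (O = (1/3)*40642 = 40642/3 ≈ 13547.)
N = 58351/3 (N = 5903 + 40642/3 = 58351/3 ≈ 19450.)
b = -95996705729/743823312498 (b = -20312/(63**4) + (9629 - 15662)/47218 = -20312/15752961 - 6033*1/47218 = -20312*1/15752961 - 6033/47218 = -20312/15752961 - 6033/47218 = -95996705729/743823312498 ≈ -0.12906)
1/(b + N) = 1/(-95996705729/743823312498 + 58351/3) = 1/(14467515372484537/743823312498) = 743823312498/14467515372484537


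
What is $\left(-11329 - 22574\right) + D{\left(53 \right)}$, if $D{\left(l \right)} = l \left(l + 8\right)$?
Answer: $-30670$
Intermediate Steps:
$D{\left(l \right)} = l \left(8 + l\right)$
$\left(-11329 - 22574\right) + D{\left(53 \right)} = \left(-11329 - 22574\right) + 53 \left(8 + 53\right) = \left(-11329 - 22574\right) + 53 \cdot 61 = -33903 + 3233 = -30670$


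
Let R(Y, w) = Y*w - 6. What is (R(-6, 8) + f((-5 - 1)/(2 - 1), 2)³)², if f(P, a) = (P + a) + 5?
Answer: 2809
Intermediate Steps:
R(Y, w) = -6 + Y*w
f(P, a) = 5 + P + a
(R(-6, 8) + f((-5 - 1)/(2 - 1), 2)³)² = ((-6 - 6*8) + (5 + (-5 - 1)/(2 - 1) + 2)³)² = ((-6 - 48) + (5 - 6/1 + 2)³)² = (-54 + (5 - 6*1 + 2)³)² = (-54 + (5 - 6 + 2)³)² = (-54 + 1³)² = (-54 + 1)² = (-53)² = 2809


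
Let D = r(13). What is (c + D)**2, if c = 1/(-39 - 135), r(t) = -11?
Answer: 3667225/30276 ≈ 121.13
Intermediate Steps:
c = -1/174 (c = 1/(-174) = -1/174 ≈ -0.0057471)
D = -11
(c + D)**2 = (-1/174 - 11)**2 = (-1915/174)**2 = 3667225/30276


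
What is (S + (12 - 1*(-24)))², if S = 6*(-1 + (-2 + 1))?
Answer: 576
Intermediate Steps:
S = -12 (S = 6*(-1 - 1) = 6*(-2) = -12)
(S + (12 - 1*(-24)))² = (-12 + (12 - 1*(-24)))² = (-12 + (12 + 24))² = (-12 + 36)² = 24² = 576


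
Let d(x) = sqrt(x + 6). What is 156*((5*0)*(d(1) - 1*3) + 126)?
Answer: 19656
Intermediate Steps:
d(x) = sqrt(6 + x)
156*((5*0)*(d(1) - 1*3) + 126) = 156*((5*0)*(sqrt(6 + 1) - 1*3) + 126) = 156*(0*(sqrt(7) - 3) + 126) = 156*(0*(-3 + sqrt(7)) + 126) = 156*(0 + 126) = 156*126 = 19656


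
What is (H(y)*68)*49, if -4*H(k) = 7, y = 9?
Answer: -5831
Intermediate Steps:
H(k) = -7/4 (H(k) = -1/4*7 = -7/4)
(H(y)*68)*49 = -7/4*68*49 = -119*49 = -5831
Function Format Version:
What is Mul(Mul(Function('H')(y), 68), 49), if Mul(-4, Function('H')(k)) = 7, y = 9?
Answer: -5831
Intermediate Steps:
Function('H')(k) = Rational(-7, 4) (Function('H')(k) = Mul(Rational(-1, 4), 7) = Rational(-7, 4))
Mul(Mul(Function('H')(y), 68), 49) = Mul(Mul(Rational(-7, 4), 68), 49) = Mul(-119, 49) = -5831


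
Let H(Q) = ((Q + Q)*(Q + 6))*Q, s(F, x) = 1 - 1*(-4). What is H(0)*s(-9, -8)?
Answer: 0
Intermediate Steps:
s(F, x) = 5 (s(F, x) = 1 + 4 = 5)
H(Q) = 2*Q²*(6 + Q) (H(Q) = ((2*Q)*(6 + Q))*Q = (2*Q*(6 + Q))*Q = 2*Q²*(6 + Q))
H(0)*s(-9, -8) = (2*0²*(6 + 0))*5 = (2*0*6)*5 = 0*5 = 0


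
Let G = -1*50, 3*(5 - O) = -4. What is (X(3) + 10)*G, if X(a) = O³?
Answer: -356450/27 ≈ -13202.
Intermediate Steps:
O = 19/3 (O = 5 - ⅓*(-4) = 5 + 4/3 = 19/3 ≈ 6.3333)
G = -50
X(a) = 6859/27 (X(a) = (19/3)³ = 6859/27)
(X(3) + 10)*G = (6859/27 + 10)*(-50) = (7129/27)*(-50) = -356450/27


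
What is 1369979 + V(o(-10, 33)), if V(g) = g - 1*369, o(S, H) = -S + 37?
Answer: 1369657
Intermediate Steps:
o(S, H) = 37 - S
V(g) = -369 + g (V(g) = g - 369 = -369 + g)
1369979 + V(o(-10, 33)) = 1369979 + (-369 + (37 - 1*(-10))) = 1369979 + (-369 + (37 + 10)) = 1369979 + (-369 + 47) = 1369979 - 322 = 1369657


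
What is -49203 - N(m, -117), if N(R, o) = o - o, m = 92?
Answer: -49203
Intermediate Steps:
N(R, o) = 0
-49203 - N(m, -117) = -49203 - 1*0 = -49203 + 0 = -49203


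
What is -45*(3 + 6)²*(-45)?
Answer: 164025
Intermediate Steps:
-45*(3 + 6)²*(-45) = -45*9²*(-45) = -45*81*(-45) = -3645*(-45) = 164025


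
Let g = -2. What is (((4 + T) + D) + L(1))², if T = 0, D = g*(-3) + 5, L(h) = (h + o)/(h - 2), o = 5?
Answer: 81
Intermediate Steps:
L(h) = (5 + h)/(-2 + h) (L(h) = (h + 5)/(h - 2) = (5 + h)/(-2 + h))
D = 11 (D = -2*(-3) + 5 = 6 + 5 = 11)
(((4 + T) + D) + L(1))² = (((4 + 0) + 11) + (5 + 1)/(-2 + 1))² = ((4 + 11) + 6/(-1))² = (15 - 1*6)² = (15 - 6)² = 9² = 81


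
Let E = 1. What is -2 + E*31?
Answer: 29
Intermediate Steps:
-2 + E*31 = -2 + 1*31 = -2 + 31 = 29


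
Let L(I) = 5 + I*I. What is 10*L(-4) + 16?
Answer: 226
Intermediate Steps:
L(I) = 5 + I²
10*L(-4) + 16 = 10*(5 + (-4)²) + 16 = 10*(5 + 16) + 16 = 10*21 + 16 = 210 + 16 = 226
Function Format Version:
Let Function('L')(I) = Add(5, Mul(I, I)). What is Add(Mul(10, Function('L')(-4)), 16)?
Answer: 226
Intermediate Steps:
Function('L')(I) = Add(5, Pow(I, 2))
Add(Mul(10, Function('L')(-4)), 16) = Add(Mul(10, Add(5, Pow(-4, 2))), 16) = Add(Mul(10, Add(5, 16)), 16) = Add(Mul(10, 21), 16) = Add(210, 16) = 226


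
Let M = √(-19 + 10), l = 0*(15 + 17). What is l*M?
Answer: 0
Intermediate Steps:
l = 0 (l = 0*32 = 0)
M = 3*I (M = √(-9) = 3*I ≈ 3.0*I)
l*M = 0*(3*I) = 0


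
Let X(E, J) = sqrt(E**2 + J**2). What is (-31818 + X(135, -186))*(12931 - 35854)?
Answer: 729364014 - 68769*sqrt(5869) ≈ 7.2410e+8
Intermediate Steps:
(-31818 + X(135, -186))*(12931 - 35854) = (-31818 + sqrt(135**2 + (-186)**2))*(12931 - 35854) = (-31818 + sqrt(18225 + 34596))*(-22923) = (-31818 + sqrt(52821))*(-22923) = (-31818 + 3*sqrt(5869))*(-22923) = 729364014 - 68769*sqrt(5869)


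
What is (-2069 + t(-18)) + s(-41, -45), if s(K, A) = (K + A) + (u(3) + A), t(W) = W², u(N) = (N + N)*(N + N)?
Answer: -1840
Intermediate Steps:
u(N) = 4*N² (u(N) = (2*N)*(2*N) = 4*N²)
s(K, A) = 36 + K + 2*A (s(K, A) = (K + A) + (4*3² + A) = (A + K) + (4*9 + A) = (A + K) + (36 + A) = 36 + K + 2*A)
(-2069 + t(-18)) + s(-41, -45) = (-2069 + (-18)²) + (36 - 41 + 2*(-45)) = (-2069 + 324) + (36 - 41 - 90) = -1745 - 95 = -1840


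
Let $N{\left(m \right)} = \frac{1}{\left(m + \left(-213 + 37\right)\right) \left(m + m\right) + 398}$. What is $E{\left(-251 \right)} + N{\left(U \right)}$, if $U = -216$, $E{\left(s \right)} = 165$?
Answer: $\frac{28007431}{169742} \approx 165.0$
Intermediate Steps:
$N{\left(m \right)} = \frac{1}{398 + 2 m \left(-176 + m\right)}$ ($N{\left(m \right)} = \frac{1}{\left(m - 176\right) 2 m + 398} = \frac{1}{\left(-176 + m\right) 2 m + 398} = \frac{1}{2 m \left(-176 + m\right) + 398} = \frac{1}{398 + 2 m \left(-176 + m\right)}$)
$E{\left(-251 \right)} + N{\left(U \right)} = 165 + \frac{1}{2 \left(199 + \left(-216\right)^{2} - -38016\right)} = 165 + \frac{1}{2 \left(199 + 46656 + 38016\right)} = 165 + \frac{1}{2 \cdot 84871} = 165 + \frac{1}{2} \cdot \frac{1}{84871} = 165 + \frac{1}{169742} = \frac{28007431}{169742}$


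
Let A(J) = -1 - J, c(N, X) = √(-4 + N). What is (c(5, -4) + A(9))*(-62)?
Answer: 558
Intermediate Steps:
(c(5, -4) + A(9))*(-62) = (√(-4 + 5) + (-1 - 1*9))*(-62) = (√1 + (-1 - 9))*(-62) = (1 - 10)*(-62) = -9*(-62) = 558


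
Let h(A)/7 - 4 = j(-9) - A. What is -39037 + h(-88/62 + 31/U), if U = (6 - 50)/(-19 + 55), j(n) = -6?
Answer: -13252460/341 ≈ -38864.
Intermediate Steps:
U = -11/9 (U = -44/36 = -44*1/36 = -11/9 ≈ -1.2222)
h(A) = -14 - 7*A (h(A) = 28 + 7*(-6 - A) = 28 + (-42 - 7*A) = -14 - 7*A)
-39037 + h(-88/62 + 31/U) = -39037 + (-14 - 7*(-88/62 + 31/(-11/9))) = -39037 + (-14 - 7*(-88*1/62 + 31*(-9/11))) = -39037 + (-14 - 7*(-44/31 - 279/11)) = -39037 + (-14 - 7*(-9133/341)) = -39037 + (-14 + 63931/341) = -39037 + 59157/341 = -13252460/341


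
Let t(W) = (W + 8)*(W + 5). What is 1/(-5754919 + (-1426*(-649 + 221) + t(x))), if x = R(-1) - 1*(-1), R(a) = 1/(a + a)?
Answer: -4/20578177 ≈ -1.9438e-7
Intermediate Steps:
R(a) = 1/(2*a)
x = ½ (x = (½)/(-1) - 1*(-1) = (½)*(-1) + 1 = -½ + 1 = ½ ≈ 0.50000)
t(W) = (5 + W)*(8 + W) (t(W) = (8 + W)*(5 + W) = (5 + W)*(8 + W))
1/(-5754919 + (-1426*(-649 + 221) + t(x))) = 1/(-5754919 + (-1426*(-649 + 221) + (40 + (½)² + 13*(½)))) = 1/(-5754919 + (-1426*(-428) + (40 + ¼ + 13/2))) = 1/(-5754919 + (610328 + 187/4)) = 1/(-5754919 + 2441499/4) = 1/(-20578177/4) = -4/20578177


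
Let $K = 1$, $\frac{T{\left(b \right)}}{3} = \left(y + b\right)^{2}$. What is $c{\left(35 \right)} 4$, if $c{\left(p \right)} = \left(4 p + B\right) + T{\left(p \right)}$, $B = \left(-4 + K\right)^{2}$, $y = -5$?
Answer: $11396$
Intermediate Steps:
$T{\left(b \right)} = 3 \left(-5 + b\right)^{2}$
$B = 9$ ($B = \left(-4 + 1\right)^{2} = \left(-3\right)^{2} = 9$)
$c{\left(p \right)} = 9 + 3 \left(-5 + p\right)^{2} + 4 p$ ($c{\left(p \right)} = \left(4 p + 9\right) + 3 \left(-5 + p\right)^{2} = \left(9 + 4 p\right) + 3 \left(-5 + p\right)^{2} = 9 + 3 \left(-5 + p\right)^{2} + 4 p$)
$c{\left(35 \right)} 4 = \left(84 - 910 + 3 \cdot 35^{2}\right) 4 = \left(84 - 910 + 3 \cdot 1225\right) 4 = \left(84 - 910 + 3675\right) 4 = 2849 \cdot 4 = 11396$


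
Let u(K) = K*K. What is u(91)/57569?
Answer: 8281/57569 ≈ 0.14384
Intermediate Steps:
u(K) = K²
u(91)/57569 = 91²/57569 = 8281*(1/57569) = 8281/57569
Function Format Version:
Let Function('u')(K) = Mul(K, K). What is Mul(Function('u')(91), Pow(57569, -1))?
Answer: Rational(8281, 57569) ≈ 0.14384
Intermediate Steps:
Function('u')(K) = Pow(K, 2)
Mul(Function('u')(91), Pow(57569, -1)) = Mul(Pow(91, 2), Pow(57569, -1)) = Mul(8281, Rational(1, 57569)) = Rational(8281, 57569)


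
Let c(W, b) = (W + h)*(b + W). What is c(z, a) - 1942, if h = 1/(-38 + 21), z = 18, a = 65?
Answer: -7699/17 ≈ -452.88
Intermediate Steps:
h = -1/17 (h = 1/(-17) = -1/17 ≈ -0.058824)
c(W, b) = (-1/17 + W)*(W + b) (c(W, b) = (W - 1/17)*(b + W) = (-1/17 + W)*(W + b))
c(z, a) - 1942 = (18² - 1/17*18 - 1/17*65 + 18*65) - 1942 = (324 - 18/17 - 65/17 + 1170) - 1942 = 25315/17 - 1942 = -7699/17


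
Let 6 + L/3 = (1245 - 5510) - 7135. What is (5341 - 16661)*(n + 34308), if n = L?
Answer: -1018800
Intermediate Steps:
L = -34218 (L = -18 + 3*((1245 - 5510) - 7135) = -18 + 3*(-4265 - 7135) = -18 + 3*(-11400) = -18 - 34200 = -34218)
n = -34218
(5341 - 16661)*(n + 34308) = (5341 - 16661)*(-34218 + 34308) = -11320*90 = -1018800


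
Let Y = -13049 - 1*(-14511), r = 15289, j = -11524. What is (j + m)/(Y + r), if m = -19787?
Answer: -4473/2393 ≈ -1.8692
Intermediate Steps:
Y = 1462 (Y = -13049 + 14511 = 1462)
(j + m)/(Y + r) = (-11524 - 19787)/(1462 + 15289) = -31311/16751 = -31311*1/16751 = -4473/2393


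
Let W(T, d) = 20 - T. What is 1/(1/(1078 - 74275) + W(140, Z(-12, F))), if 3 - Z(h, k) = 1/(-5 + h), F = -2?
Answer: -73197/8783641 ≈ -0.0083333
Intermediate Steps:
Z(h, k) = 3 - 1/(-5 + h)
1/(1/(1078 - 74275) + W(140, Z(-12, F))) = 1/(1/(1078 - 74275) + (20 - 1*140)) = 1/(1/(-73197) + (20 - 140)) = 1/(-1/73197 - 120) = 1/(-8783641/73197) = -73197/8783641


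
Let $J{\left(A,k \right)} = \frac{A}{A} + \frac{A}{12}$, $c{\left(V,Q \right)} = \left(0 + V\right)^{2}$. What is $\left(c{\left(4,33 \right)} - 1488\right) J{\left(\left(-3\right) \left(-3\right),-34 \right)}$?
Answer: $-2576$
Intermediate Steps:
$c{\left(V,Q \right)} = V^{2}$
$J{\left(A,k \right)} = 1 + \frac{A}{12}$ ($J{\left(A,k \right)} = 1 + A \frac{1}{12} = 1 + \frac{A}{12}$)
$\left(c{\left(4,33 \right)} - 1488\right) J{\left(\left(-3\right) \left(-3\right),-34 \right)} = \left(4^{2} - 1488\right) \left(1 + \frac{\left(-3\right) \left(-3\right)}{12}\right) = \left(16 - 1488\right) \left(1 + \frac{1}{12} \cdot 9\right) = - 1472 \left(1 + \frac{3}{4}\right) = \left(-1472\right) \frac{7}{4} = -2576$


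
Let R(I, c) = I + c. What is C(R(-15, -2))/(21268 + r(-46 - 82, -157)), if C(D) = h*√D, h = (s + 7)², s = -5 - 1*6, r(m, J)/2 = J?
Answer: 8*I*√17/10477 ≈ 0.0031483*I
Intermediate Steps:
r(m, J) = 2*J
s = -11 (s = -5 - 6 = -11)
h = 16 (h = (-11 + 7)² = (-4)² = 16)
C(D) = 16*√D
C(R(-15, -2))/(21268 + r(-46 - 82, -157)) = (16*√(-15 - 2))/(21268 + 2*(-157)) = (16*√(-17))/(21268 - 314) = (16*(I*√17))/20954 = (16*I*√17)*(1/20954) = 8*I*√17/10477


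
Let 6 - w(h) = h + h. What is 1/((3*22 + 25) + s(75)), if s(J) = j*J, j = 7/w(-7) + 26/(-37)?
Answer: 148/9553 ≈ 0.015493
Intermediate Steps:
w(h) = 6 - 2*h (w(h) = 6 - (h + h) = 6 - 2*h)
j = -261/740 (j = 7/(6 - 2*(-7)) + 26/(-37) = 7/(6 + 14) + 26*(-1/37) = 7/20 - 26/37 = -261/740 ≈ -0.35270)
s(J) = -261*J/740
1/((3*22 + 25) + s(75)) = 1/((3*22 + 25) - 261/740*75) = 1/((66 + 25) - 3915/148) = 1/(91 - 3915/148) = 1/(9553/148) = 148/9553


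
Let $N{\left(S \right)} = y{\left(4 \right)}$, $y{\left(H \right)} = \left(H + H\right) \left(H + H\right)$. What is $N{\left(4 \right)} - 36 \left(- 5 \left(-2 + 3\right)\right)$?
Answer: $244$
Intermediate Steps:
$y{\left(H \right)} = 4 H^{2}$ ($y{\left(H \right)} = 2 H 2 H = 4 H^{2}$)
$N{\left(S \right)} = 64$ ($N{\left(S \right)} = 4 \cdot 4^{2} = 4 \cdot 16 = 64$)
$N{\left(4 \right)} - 36 \left(- 5 \left(-2 + 3\right)\right) = 64 - 36 \left(- 5 \left(-2 + 3\right)\right) = 64 - 36 \left(\left(-5\right) 1\right) = 64 - -180 = 64 + 180 = 244$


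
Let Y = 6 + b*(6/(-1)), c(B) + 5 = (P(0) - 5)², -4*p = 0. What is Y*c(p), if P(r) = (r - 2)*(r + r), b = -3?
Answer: 480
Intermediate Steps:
P(r) = 2*r*(-2 + r) (P(r) = (-2 + r)*(2*r) = 2*r*(-2 + r))
p = 0 (p = -¼*0 = 0)
c(B) = 20 (c(B) = -5 + (2*0*(-2 + 0) - 5)² = -5 + (2*0*(-2) - 5)² = -5 + (0 - 5)² = -5 + (-5)² = -5 + 25 = 20)
Y = 24 (Y = 6 - 18/(-1) = 6 - 18*(-1) = 6 - 3*(-6) = 6 + 18 = 24)
Y*c(p) = 24*20 = 480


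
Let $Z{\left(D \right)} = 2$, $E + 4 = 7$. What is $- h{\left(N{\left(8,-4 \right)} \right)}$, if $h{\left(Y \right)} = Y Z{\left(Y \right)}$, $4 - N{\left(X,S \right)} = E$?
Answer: $-2$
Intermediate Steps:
$E = 3$ ($E = -4 + 7 = 3$)
$N{\left(X,S \right)} = 1$ ($N{\left(X,S \right)} = 4 - 3 = 1$)
$h{\left(Y \right)} = 2 Y$ ($h{\left(Y \right)} = Y 2 = 2 Y$)
$- h{\left(N{\left(8,-4 \right)} \right)} = - 2 \cdot 1 = \left(-1\right) 2 = -2$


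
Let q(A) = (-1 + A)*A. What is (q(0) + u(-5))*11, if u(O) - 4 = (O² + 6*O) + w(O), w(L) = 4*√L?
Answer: -11 + 44*I*√5 ≈ -11.0 + 98.387*I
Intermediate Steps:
q(A) = A*(-1 + A)
u(O) = 4 + O² + 4*√O + 6*O (u(O) = 4 + ((O² + 6*O) + 4*√O) = 4 + (O² + 4*√O + 6*O) = 4 + O² + 4*√O + 6*O)
(q(0) + u(-5))*11 = (0*(-1 + 0) + (4 + (-5)² + 4*√(-5) + 6*(-5)))*11 = (0*(-1) + (4 + 25 + 4*(I*√5) - 30))*11 = (0 + (4 + 25 + 4*I*√5 - 30))*11 = (0 + (-1 + 4*I*√5))*11 = (-1 + 4*I*√5)*11 = -11 + 44*I*√5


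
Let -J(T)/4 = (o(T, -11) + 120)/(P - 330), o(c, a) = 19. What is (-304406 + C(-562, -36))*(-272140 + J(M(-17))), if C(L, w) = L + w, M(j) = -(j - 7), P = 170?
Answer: 830027286711/10 ≈ 8.3003e+10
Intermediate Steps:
M(j) = 7 - j (M(j) = -(-7 + j) = 7 - j)
J(T) = 139/40 (J(T) = -4*(19 + 120)/(170 - 330) = -556/(-160) = -556*(-1)/160 = -4*(-139/160) = 139/40)
(-304406 + C(-562, -36))*(-272140 + J(M(-17))) = (-304406 + (-562 - 36))*(-272140 + 139/40) = (-304406 - 598)*(-10885461/40) = -305004*(-10885461/40) = 830027286711/10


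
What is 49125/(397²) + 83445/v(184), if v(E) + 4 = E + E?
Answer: 13169564505/57369676 ≈ 229.56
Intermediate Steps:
v(E) = -4 + 2*E (v(E) = -4 + (E + E) = -4 + 2*E)
49125/(397²) + 83445/v(184) = 49125/(397²) + 83445/(-4 + 2*184) = 49125/157609 + 83445/(-4 + 368) = 49125*(1/157609) + 83445/364 = 49125/157609 + 83445*(1/364) = 49125/157609 + 83445/364 = 13169564505/57369676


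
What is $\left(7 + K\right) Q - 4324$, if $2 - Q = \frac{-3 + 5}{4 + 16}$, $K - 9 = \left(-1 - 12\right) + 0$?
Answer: $- \frac{43183}{10} \approx -4318.3$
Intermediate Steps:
$K = -4$ ($K = 9 + \left(\left(-1 - 12\right) + 0\right) = 9 + \left(-13 + 0\right) = 9 - 13 = -4$)
$Q = \frac{19}{10}$ ($Q = 2 - \frac{-3 + 5}{4 + 16} = 2 - \frac{2}{20} = 2 - 2 \cdot \frac{1}{20} = 2 - \frac{1}{10} = \frac{19}{10} \approx 1.9$)
$\left(7 + K\right) Q - 4324 = \left(7 - 4\right) \frac{19}{10} - 4324 = 3 \cdot \frac{19}{10} - 4324 = \frac{57}{10} - 4324 = - \frac{43183}{10}$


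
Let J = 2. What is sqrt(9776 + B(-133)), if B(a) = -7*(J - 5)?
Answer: sqrt(9797) ≈ 98.980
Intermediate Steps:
B(a) = 21 (B(a) = -7*(2 - 5) = -7*(-3) = 21)
sqrt(9776 + B(-133)) = sqrt(9776 + 21) = sqrt(9797)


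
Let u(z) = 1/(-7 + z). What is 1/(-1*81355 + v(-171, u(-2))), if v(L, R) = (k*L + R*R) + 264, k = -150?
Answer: -81/4490720 ≈ -1.8037e-5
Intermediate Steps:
v(L, R) = 264 + R² - 150*L (v(L, R) = (-150*L + R*R) + 264 = (-150*L + R²) + 264 = (R² - 150*L) + 264 = 264 + R² - 150*L)
1/(-1*81355 + v(-171, u(-2))) = 1/(-1*81355 + (264 + (1/(-7 - 2))² - 150*(-171))) = 1/(-81355 + (264 + (1/(-9))² + 25650)) = 1/(-81355 + (264 + (-⅑)² + 25650)) = 1/(-81355 + (264 + 1/81 + 25650)) = 1/(-81355 + 2099035/81) = 1/(-4490720/81) = -81/4490720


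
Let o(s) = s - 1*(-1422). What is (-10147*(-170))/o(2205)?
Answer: 1724990/3627 ≈ 475.60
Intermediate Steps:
o(s) = 1422 + s (o(s) = s + 1422 = 1422 + s)
(-10147*(-170))/o(2205) = (-10147*(-170))/(1422 + 2205) = 1724990/3627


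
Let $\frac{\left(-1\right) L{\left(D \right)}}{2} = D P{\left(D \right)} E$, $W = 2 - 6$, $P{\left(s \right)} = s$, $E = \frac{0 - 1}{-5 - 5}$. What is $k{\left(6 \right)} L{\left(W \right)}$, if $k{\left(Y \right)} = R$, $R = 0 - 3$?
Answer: $\frac{48}{5} \approx 9.6$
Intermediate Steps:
$E = \frac{1}{10}$ ($E = - \frac{1}{-10} = \left(-1\right) \left(- \frac{1}{10}\right) = \frac{1}{10} \approx 0.1$)
$R = -3$ ($R = 0 - 3 = -3$)
$k{\left(Y \right)} = -3$
$W = -4$ ($W = 2 - 6 = -4$)
$L{\left(D \right)} = - \frac{D^{2}}{5}$ ($L{\left(D \right)} = - 2 D D \frac{1}{10} = - 2 D^{2} \cdot \frac{1}{10} = - 2 \frac{D^{2}}{10} = - \frac{D^{2}}{5}$)
$k{\left(6 \right)} L{\left(W \right)} = - 3 \left(- \frac{\left(-4\right)^{2}}{5}\right) = - 3 \left(\left(- \frac{1}{5}\right) 16\right) = \left(-3\right) \left(- \frac{16}{5}\right) = \frac{48}{5}$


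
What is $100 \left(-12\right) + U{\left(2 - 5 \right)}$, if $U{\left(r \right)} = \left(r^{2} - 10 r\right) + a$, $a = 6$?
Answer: $-1155$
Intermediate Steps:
$U{\left(r \right)} = 6 + r^{2} - 10 r$ ($U{\left(r \right)} = \left(r^{2} - 10 r\right) + 6 = 6 + r^{2} - 10 r$)
$100 \left(-12\right) + U{\left(2 - 5 \right)} = 100 \left(-12\right) + \left(6 + \left(2 - 5\right)^{2} - 10 \left(2 - 5\right)\right) = -1200 + \left(6 + \left(-3\right)^{2} - -30\right) = -1200 + \left(6 + 9 + 30\right) = -1200 + 45 = -1155$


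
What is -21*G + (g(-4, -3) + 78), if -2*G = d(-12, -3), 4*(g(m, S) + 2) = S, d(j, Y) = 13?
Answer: 847/4 ≈ 211.75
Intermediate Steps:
g(m, S) = -2 + S/4
G = -13/2 (G = -1/2*13 = -13/2 ≈ -6.5000)
-21*G + (g(-4, -3) + 78) = -21*(-13/2) + ((-2 + (1/4)*(-3)) + 78) = 273/2 + ((-2 - 3/4) + 78) = 273/2 + (-11/4 + 78) = 273/2 + 301/4 = 847/4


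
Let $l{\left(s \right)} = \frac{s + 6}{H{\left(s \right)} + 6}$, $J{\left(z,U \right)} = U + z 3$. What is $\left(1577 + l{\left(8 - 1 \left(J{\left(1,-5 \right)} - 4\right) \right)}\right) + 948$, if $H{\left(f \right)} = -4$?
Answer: $2535$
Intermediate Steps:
$J{\left(z,U \right)} = U + 3 z$
$l{\left(s \right)} = 3 + \frac{s}{2}$ ($l{\left(s \right)} = \frac{s + 6}{-4 + 6} = \frac{6 + s}{2} = \left(6 + s\right) \frac{1}{2} = 3 + \frac{s}{2}$)
$\left(1577 + l{\left(8 - 1 \left(J{\left(1,-5 \right)} - 4\right) \right)}\right) + 948 = \left(1577 + \left(3 + \frac{8 - 1 \left(\left(-5 + 3 \cdot 1\right) - 4\right)}{2}\right)\right) + 948 = \left(1577 + \left(3 + \frac{8 - 1 \left(\left(-5 + 3\right) - 4\right)}{2}\right)\right) + 948 = \left(1577 + \left(3 + \frac{8 - 1 \left(-2 - 4\right)}{2}\right)\right) + 948 = \left(1577 + \left(3 + \frac{8 - 1 \left(-6\right)}{2}\right)\right) + 948 = \left(1577 + \left(3 + \frac{8 - -6}{2}\right)\right) + 948 = \left(1577 + \left(3 + \frac{8 + 6}{2}\right)\right) + 948 = \left(1577 + \left(3 + \frac{1}{2} \cdot 14\right)\right) + 948 = \left(1577 + \left(3 + 7\right)\right) + 948 = \left(1577 + 10\right) + 948 = 1587 + 948 = 2535$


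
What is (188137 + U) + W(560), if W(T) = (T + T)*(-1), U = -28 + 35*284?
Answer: 196929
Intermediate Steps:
U = 9912 (U = -28 + 9940 = 9912)
W(T) = -2*T (W(T) = (2*T)*(-1) = -2*T)
(188137 + U) + W(560) = (188137 + 9912) - 2*560 = 198049 - 1120 = 196929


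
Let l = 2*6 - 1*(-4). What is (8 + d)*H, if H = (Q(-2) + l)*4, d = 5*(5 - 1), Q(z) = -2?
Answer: 1568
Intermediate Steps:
d = 20 (d = 5*4 = 20)
l = 16 (l = 12 + 4 = 16)
H = 56 (H = (-2 + 16)*4 = 14*4 = 56)
(8 + d)*H = (8 + 20)*56 = 28*56 = 1568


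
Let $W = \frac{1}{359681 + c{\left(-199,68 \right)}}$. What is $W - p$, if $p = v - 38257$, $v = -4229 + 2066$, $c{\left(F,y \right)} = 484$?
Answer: $\frac{14557869301}{360165} \approx 40420.0$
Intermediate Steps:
$v = -2163$
$W = \frac{1}{360165}$ ($W = \frac{1}{359681 + 484} = \frac{1}{360165} \approx 2.7765 \cdot 10^{-6}$)
$p = -40420$ ($p = -2163 - 38257 = -40420$)
$W - p = \frac{1}{360165} - -40420 = \frac{1}{360165} + 40420 = \frac{14557869301}{360165}$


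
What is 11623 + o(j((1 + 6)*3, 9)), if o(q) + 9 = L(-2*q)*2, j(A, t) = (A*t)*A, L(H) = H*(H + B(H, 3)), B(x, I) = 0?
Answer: 126035302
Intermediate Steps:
L(H) = H² (L(H) = H*(H + 0) = H*H = H²)
j(A, t) = t*A²
o(q) = -9 + 8*q² (o(q) = -9 + (-2*q)²*2 = -9 + (4*q²)*2 = -9 + 8*q²)
11623 + o(j((1 + 6)*3, 9)) = 11623 + (-9 + 8*(9*((1 + 6)*3)²)²) = 11623 + (-9 + 8*(9*(7*3)²)²) = 11623 + (-9 + 8*(9*21²)²) = 11623 + (-9 + 8*(9*441)²) = 11623 + (-9 + 8*3969²) = 11623 + (-9 + 8*15752961) = 11623 + (-9 + 126023688) = 11623 + 126023679 = 126035302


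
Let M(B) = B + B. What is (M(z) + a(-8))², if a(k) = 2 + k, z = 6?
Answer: 36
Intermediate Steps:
M(B) = 2*B
(M(z) + a(-8))² = (2*6 + (2 - 8))² = (12 - 6)² = 6² = 36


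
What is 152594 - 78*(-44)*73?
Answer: 403130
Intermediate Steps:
152594 - 78*(-44)*73 = 152594 + 3432*73 = 152594 + 250536 = 403130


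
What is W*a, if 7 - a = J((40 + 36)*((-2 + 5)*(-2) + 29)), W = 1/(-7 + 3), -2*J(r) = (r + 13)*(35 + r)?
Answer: -3139877/8 ≈ -3.9248e+5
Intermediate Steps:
J(r) = -(13 + r)*(35 + r)/2 (J(r) = -(r + 13)*(35 + r)/2 = -(13 + r)*(35 + r)/2)
W = -¼ (W = 1/(-4) = -¼ ≈ -0.25000)
a = 3139877/2 (a = 7 - (-455/2 - 24*(40 + 36)*((-2 + 5)*(-2) + 29) - (40 + 36)²*((-2 + 5)*(-2) + 29)²/2) = 7 - (-455/2 - 1824*(3*(-2) + 29) - 5776*(3*(-2) + 29)²/2) = 7 - (-455/2 - 1824*(-6 + 29) - 5776*(-6 + 29)²/2) = 7 - (-455/2 - 1824*23 - (76*23)²/2) = 7 - (-455/2 - 24*1748 - ½*1748²) = 7 - (-455/2 - 41952 - ½*3055504) = 7 - (-455/2 - 41952 - 1527752) = 7 - 1*(-3139863/2) = 7 + 3139863/2 = 3139877/2 ≈ 1.5699e+6)
W*a = -¼*3139877/2 = -3139877/8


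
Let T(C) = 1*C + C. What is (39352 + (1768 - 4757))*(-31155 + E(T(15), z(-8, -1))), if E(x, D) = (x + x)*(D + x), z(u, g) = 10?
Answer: -1045618065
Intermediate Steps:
T(C) = 2*C (T(C) = C + C = 2*C)
E(x, D) = 2*x*(D + x) (E(x, D) = (2*x)*(D + x) = 2*x*(D + x))
(39352 + (1768 - 4757))*(-31155 + E(T(15), z(-8, -1))) = (39352 + (1768 - 4757))*(-31155 + 2*(2*15)*(10 + 2*15)) = (39352 - 2989)*(-31155 + 2*30*(10 + 30)) = 36363*(-31155 + 2*30*40) = 36363*(-31155 + 2400) = 36363*(-28755) = -1045618065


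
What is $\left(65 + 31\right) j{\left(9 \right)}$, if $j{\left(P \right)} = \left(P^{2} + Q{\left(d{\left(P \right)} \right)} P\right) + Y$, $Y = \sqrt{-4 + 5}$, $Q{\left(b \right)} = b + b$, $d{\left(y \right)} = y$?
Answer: $23424$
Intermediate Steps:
$Q{\left(b \right)} = 2 b$
$Y = 1$ ($Y = \sqrt{1} = 1$)
$j{\left(P \right)} = 1 + 3 P^{2}$ ($j{\left(P \right)} = \left(P^{2} + 2 P P\right) + 1 = \left(P^{2} + 2 P^{2}\right) + 1 = 3 P^{2} + 1 = 1 + 3 P^{2}$)
$\left(65 + 31\right) j{\left(9 \right)} = \left(65 + 31\right) \left(1 + 3 \cdot 9^{2}\right) = 96 \left(1 + 3 \cdot 81\right) = 96 \left(1 + 243\right) = 96 \cdot 244 = 23424$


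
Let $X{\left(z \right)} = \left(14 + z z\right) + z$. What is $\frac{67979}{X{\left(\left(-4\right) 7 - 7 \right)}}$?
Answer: $\frac{67979}{1204} \approx 56.461$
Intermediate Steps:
$X{\left(z \right)} = 14 + z + z^{2}$ ($X{\left(z \right)} = \left(14 + z^{2}\right) + z = 14 + z + z^{2}$)
$\frac{67979}{X{\left(\left(-4\right) 7 - 7 \right)}} = \frac{67979}{14 - 35 + \left(\left(-4\right) 7 - 7\right)^{2}} = \frac{67979}{14 - 35 + \left(-28 - 7\right)^{2}} = \frac{67979}{14 - 35 + \left(-35\right)^{2}} = \frac{67979}{14 - 35 + 1225} = \frac{67979}{1204}$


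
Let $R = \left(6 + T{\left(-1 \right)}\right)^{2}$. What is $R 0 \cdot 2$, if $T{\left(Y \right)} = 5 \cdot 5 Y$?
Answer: $0$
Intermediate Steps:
$T{\left(Y \right)} = 25 Y$
$R = 361$ ($R = \left(6 + 25 \left(-1\right)\right)^{2} = \left(6 - 25\right)^{2} = \left(-19\right)^{2} = 361$)
$R 0 \cdot 2 = 361 \cdot 0 \cdot 2 = 361 \cdot 0 = 0$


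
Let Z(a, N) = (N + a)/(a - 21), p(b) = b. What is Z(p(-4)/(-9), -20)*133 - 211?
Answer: -15627/185 ≈ -84.470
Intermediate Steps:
Z(a, N) = (N + a)/(-21 + a)
Z(p(-4)/(-9), -20)*133 - 211 = ((-20 - 4/(-9))/(-21 - 4/(-9)))*133 - 211 = ((-20 - 4*(-1/9))/(-21 - 4*(-1/9)))*133 - 211 = ((-20 + 4/9)/(-21 + 4/9))*133 - 211 = (-176/9/(-185/9))*133 - 211 = -9/185*(-176/9)*133 - 211 = (176/185)*133 - 211 = 23408/185 - 211 = -15627/185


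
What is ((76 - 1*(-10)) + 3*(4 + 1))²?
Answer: 10201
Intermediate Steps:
((76 - 1*(-10)) + 3*(4 + 1))² = ((76 + 10) + 3*5)² = (86 + 15)² = 101² = 10201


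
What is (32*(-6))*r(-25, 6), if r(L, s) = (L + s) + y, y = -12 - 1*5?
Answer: 6912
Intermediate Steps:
y = -17 (y = -12 - 5 = -17)
r(L, s) = -17 + L + s (r(L, s) = (L + s) - 17 = -17 + L + s)
(32*(-6))*r(-25, 6) = (32*(-6))*(-17 - 25 + 6) = -192*(-36) = 6912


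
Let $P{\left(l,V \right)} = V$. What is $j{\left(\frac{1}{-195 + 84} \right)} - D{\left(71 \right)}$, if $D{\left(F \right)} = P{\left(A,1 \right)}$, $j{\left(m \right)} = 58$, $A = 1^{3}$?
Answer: $57$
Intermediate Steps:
$A = 1$
$D{\left(F \right)} = 1$
$j{\left(\frac{1}{-195 + 84} \right)} - D{\left(71 \right)} = 58 - 1 = 57$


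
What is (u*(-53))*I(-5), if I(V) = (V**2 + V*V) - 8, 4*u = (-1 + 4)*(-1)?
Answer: 3339/2 ≈ 1669.5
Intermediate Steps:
u = -3/4 (u = ((-1 + 4)*(-1))/4 = (3*(-1))/4 = (1/4)*(-3) = -3/4 ≈ -0.75000)
I(V) = -8 + 2*V**2 (I(V) = (V**2 + V**2) - 8 = 2*V**2 - 8 = -8 + 2*V**2)
(u*(-53))*I(-5) = (-3/4*(-53))*(-8 + 2*(-5)**2) = 159*(-8 + 2*25)/4 = 159*(-8 + 50)/4 = (159/4)*42 = 3339/2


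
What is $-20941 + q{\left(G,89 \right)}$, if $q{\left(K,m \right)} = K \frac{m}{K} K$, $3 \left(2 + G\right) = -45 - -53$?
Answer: $- \frac{62645}{3} \approx -20882.0$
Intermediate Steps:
$G = \frac{2}{3}$ ($G = -2 + \frac{-45 - -53}{3} = -2 + \frac{-45 + 53}{3} = -2 + \frac{1}{3} \cdot 8 = -2 + \frac{8}{3} = \frac{2}{3} \approx 0.66667$)
$q{\left(K,m \right)} = K m$ ($q{\left(K,m \right)} = m K = K m$)
$-20941 + q{\left(G,89 \right)} = -20941 + \frac{2}{3} \cdot 89 = -20941 + \frac{178}{3} = - \frac{62645}{3}$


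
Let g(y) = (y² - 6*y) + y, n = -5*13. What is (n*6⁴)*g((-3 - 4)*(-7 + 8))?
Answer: -7076160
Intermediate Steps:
n = -65
g(y) = y² - 5*y
(n*6⁴)*g((-3 - 4)*(-7 + 8)) = (-65*6⁴)*(((-3 - 4)*(-7 + 8))*(-5 + (-3 - 4)*(-7 + 8))) = (-65*1296)*((-7*1)*(-5 - 7*1)) = -(-589680)*(-5 - 7) = -(-589680)*(-12) = -84240*84 = -7076160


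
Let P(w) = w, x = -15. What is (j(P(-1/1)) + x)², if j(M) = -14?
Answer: 841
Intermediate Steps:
(j(P(-1/1)) + x)² = (-14 - 15)² = (-29)² = 841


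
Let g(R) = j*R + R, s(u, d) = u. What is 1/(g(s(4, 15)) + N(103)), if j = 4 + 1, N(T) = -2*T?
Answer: -1/182 ≈ -0.0054945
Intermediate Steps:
j = 5
g(R) = 6*R (g(R) = 5*R + R = 6*R)
1/(g(s(4, 15)) + N(103)) = 1/(6*4 - 2*103) = 1/(24 - 206) = 1/(-182) = -1/182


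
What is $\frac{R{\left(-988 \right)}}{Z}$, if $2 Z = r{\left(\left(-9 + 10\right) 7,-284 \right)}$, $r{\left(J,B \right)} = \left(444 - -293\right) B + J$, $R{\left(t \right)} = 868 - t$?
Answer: $- \frac{3712}{209301} \approx -0.017735$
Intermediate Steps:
$r{\left(J,B \right)} = J + 737 B$ ($r{\left(J,B \right)} = \left(444 + 293\right) B + J = 737 B + J = J + 737 B$)
$Z = - \frac{209301}{2}$ ($Z = \frac{\left(-9 + 10\right) 7 + 737 \left(-284\right)}{2} = \frac{1 \cdot 7 - 209308}{2} = \frac{7 - 209308}{2} = \frac{1}{2} \left(-209301\right) = - \frac{209301}{2} \approx -1.0465 \cdot 10^{5}$)
$\frac{R{\left(-988 \right)}}{Z} = \frac{868 - -988}{- \frac{209301}{2}} = \left(868 + 988\right) \left(- \frac{2}{209301}\right) = 1856 \left(- \frac{2}{209301}\right) = - \frac{3712}{209301}$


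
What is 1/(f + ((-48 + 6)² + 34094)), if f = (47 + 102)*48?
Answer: 1/43010 ≈ 2.3250e-5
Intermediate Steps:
f = 7152 (f = 149*48 = 7152)
1/(f + ((-48 + 6)² + 34094)) = 1/(7152 + ((-48 + 6)² + 34094)) = 1/(7152 + ((-42)² + 34094)) = 1/(7152 + (1764 + 34094)) = 1/(7152 + 35858) = 1/43010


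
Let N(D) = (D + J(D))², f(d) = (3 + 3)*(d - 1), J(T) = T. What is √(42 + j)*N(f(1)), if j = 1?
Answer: 0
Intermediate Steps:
f(d) = -6 + 6*d (f(d) = 6*(-1 + d) = -6 + 6*d)
N(D) = 4*D² (N(D) = (D + D)² = (2*D)² = 4*D²)
√(42 + j)*N(f(1)) = √(42 + 1)*(4*(-6 + 6*1)²) = √43*(4*(-6 + 6)²) = √43*(4*0²) = √43*(4*0) = √43*0 = 0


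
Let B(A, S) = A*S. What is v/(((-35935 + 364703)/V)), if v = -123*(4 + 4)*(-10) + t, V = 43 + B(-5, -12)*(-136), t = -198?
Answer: -39132057/164384 ≈ -238.05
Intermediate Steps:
V = -8117 (V = 43 - 5*(-12)*(-136) = 43 + 60*(-136) = 43 - 8160 = -8117)
v = 9642 (v = -123*(4 + 4)*(-10) - 198 = -984*(-10) - 198 = -123*(-80) - 198 = 9840 - 198 = 9642)
v/(((-35935 + 364703)/V)) = 9642/(((-35935 + 364703)/(-8117))) = 9642/((328768*(-1/8117))) = 9642/(-328768/8117) = 9642*(-8117/328768) = -39132057/164384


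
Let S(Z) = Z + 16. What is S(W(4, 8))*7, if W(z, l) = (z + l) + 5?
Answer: 231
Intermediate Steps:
W(z, l) = 5 + l + z (W(z, l) = (l + z) + 5 = 5 + l + z)
S(Z) = 16 + Z
S(W(4, 8))*7 = (16 + (5 + 8 + 4))*7 = (16 + 17)*7 = 33*7 = 231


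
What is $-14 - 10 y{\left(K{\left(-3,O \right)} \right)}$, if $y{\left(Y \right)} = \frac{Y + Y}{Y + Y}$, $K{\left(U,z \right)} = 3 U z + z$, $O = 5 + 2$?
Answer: $-24$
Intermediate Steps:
$O = 7$
$K{\left(U,z \right)} = z + 3 U z$ ($K{\left(U,z \right)} = 3 U z + z = z + 3 U z$)
$y{\left(Y \right)} = 1$ ($y{\left(Y \right)} = \frac{2 Y}{2 Y} = 2 Y \frac{1}{2 Y} = 1$)
$-14 - 10 y{\left(K{\left(-3,O \right)} \right)} = -14 - 10 = -24$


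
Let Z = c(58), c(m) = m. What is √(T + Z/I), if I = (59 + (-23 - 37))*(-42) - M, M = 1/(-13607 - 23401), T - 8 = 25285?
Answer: √61110301375943085/1554337 ≈ 159.04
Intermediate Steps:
T = 25293 (T = 8 + 25285 = 25293)
M = -1/37008 (M = 1/(-37008) = -1/37008 ≈ -2.7021e-5)
Z = 58
I = 1554337/37008 (I = (59 + (-23 - 37))*(-42) - 1*(-1/37008) = (59 - 60)*(-42) + 1/37008 = -1*(-42) + 1/37008 = 42 + 1/37008 = 1554337/37008 ≈ 42.000)
√(T + Z/I) = √(25293 + 58/(1554337/37008)) = √(25293 + 58*(37008/1554337)) = √(25293 + 2146464/1554337) = √(39315992205/1554337) = √61110301375943085/1554337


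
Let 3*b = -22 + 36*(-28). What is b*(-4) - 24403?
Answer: -69089/3 ≈ -23030.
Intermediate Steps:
b = -1030/3 (b = (-22 + 36*(-28))/3 = (-22 - 1008)/3 = (⅓)*(-1030) = -1030/3 ≈ -343.33)
b*(-4) - 24403 = -1030/3*(-4) - 24403 = 4120/3 - 24403 = -69089/3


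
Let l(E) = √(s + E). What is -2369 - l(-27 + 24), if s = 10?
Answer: -2369 - √7 ≈ -2371.6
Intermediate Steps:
l(E) = √(10 + E)
-2369 - l(-27 + 24) = -2369 - √(10 + (-27 + 24)) = -2369 - √(10 - 3) = -2369 - √7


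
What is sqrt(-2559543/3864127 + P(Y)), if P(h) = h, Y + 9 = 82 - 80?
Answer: 4*I*sqrt(7150671344929)/3864127 ≈ 2.7681*I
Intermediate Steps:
Y = -7 (Y = -9 + (82 - 80) = -9 + 2 = -7)
sqrt(-2559543/3864127 + P(Y)) = sqrt(-2559543/3864127 - 7) = sqrt(-29608432/3864127) = 4*I*sqrt(7150671344929)/3864127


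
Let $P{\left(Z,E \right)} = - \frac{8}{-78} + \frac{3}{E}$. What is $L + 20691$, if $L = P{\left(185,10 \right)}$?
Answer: $\frac{8069647}{390} \approx 20691.0$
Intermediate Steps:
$P{\left(Z,E \right)} = \frac{4}{39} + \frac{3}{E}$ ($P{\left(Z,E \right)} = \left(-8\right) \left(- \frac{1}{78}\right) + \frac{3}{E} = \frac{4}{39} + \frac{3}{E}$)
$L = \frac{157}{390}$ ($L = \frac{4}{39} + \frac{3}{10} = \frac{157}{390} \approx 0.40256$)
$L + 20691 = \frac{157}{390} + 20691 = \frac{8069647}{390}$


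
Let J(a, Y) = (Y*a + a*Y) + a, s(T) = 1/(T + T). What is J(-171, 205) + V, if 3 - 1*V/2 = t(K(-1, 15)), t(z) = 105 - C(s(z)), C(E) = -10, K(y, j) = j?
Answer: -70505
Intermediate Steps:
s(T) = 1/(2*T)
J(a, Y) = a + 2*Y*a (J(a, Y) = (Y*a + Y*a) + a = 2*Y*a + a = a + 2*Y*a)
t(z) = 115 (t(z) = 105 - 1*(-10) = 105 + 10 = 115)
V = -224 (V = 6 - 2*115 = 6 - 230 = -224)
J(-171, 205) + V = -171*(1 + 2*205) - 224 = -171*(1 + 410) - 224 = -171*411 - 224 = -70281 - 224 = -70505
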